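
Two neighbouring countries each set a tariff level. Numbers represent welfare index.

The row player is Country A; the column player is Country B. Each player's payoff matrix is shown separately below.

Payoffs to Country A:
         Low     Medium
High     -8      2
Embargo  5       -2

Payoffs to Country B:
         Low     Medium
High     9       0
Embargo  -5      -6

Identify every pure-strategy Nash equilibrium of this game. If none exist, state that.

The unique pure-strategy Nash equilibrium is (Embargo, Low).

Country A against Low: payoffs -8, 5 → best response Embargo.
Country A against Medium: payoffs 2, -2 → best response High.
Country B against High: payoffs 9, 0 → best response Low.
Country B against Embargo: payoffs -5, -6 → best response Low.
Mutual best responses: (Embargo, Low).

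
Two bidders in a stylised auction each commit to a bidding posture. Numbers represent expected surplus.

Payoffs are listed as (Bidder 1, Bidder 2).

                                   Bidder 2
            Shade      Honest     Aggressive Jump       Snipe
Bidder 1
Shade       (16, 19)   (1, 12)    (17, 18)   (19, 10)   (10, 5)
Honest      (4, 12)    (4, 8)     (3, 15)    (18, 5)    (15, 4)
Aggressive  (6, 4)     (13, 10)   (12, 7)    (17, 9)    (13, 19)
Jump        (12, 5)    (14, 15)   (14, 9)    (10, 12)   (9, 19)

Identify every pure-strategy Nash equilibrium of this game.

For each strategy profile, look for a profitable unilateral deviation.
(Shade, Shade): Bidder 1 gets 16, best alternative 12; Bidder 2 gets 19, best alternative 18. No profitable deviation — NE.
(Shade, Honest): Bidder 1 can switch to Honest (1 → 4). Not NE.
(Shade, Aggressive): Bidder 2 can switch to Shade (18 → 19). Not NE.
(Shade, Jump): Bidder 2 can switch to Shade (10 → 19). Not NE.
(Shade, Snipe): Bidder 1 can switch to Honest (10 → 15). Not NE.
(Honest, Shade): Bidder 1 can switch to Shade (4 → 16). Not NE.
(Honest, Honest): Bidder 1 can switch to Aggressive (4 → 13). Not NE.
(Honest, Aggressive): Bidder 1 can switch to Shade (3 → 17). Not NE.
(Honest, Jump): Bidder 1 can switch to Shade (18 → 19). Not NE.
(Honest, Snipe): Bidder 2 can switch to Shade (4 → 12). Not NE.
(Aggressive, Shade): Bidder 1 can switch to Shade (6 → 16). Not NE.
(The remaining 9 profiles each have a profitable deviation by the same check.)

(Shade, Shade)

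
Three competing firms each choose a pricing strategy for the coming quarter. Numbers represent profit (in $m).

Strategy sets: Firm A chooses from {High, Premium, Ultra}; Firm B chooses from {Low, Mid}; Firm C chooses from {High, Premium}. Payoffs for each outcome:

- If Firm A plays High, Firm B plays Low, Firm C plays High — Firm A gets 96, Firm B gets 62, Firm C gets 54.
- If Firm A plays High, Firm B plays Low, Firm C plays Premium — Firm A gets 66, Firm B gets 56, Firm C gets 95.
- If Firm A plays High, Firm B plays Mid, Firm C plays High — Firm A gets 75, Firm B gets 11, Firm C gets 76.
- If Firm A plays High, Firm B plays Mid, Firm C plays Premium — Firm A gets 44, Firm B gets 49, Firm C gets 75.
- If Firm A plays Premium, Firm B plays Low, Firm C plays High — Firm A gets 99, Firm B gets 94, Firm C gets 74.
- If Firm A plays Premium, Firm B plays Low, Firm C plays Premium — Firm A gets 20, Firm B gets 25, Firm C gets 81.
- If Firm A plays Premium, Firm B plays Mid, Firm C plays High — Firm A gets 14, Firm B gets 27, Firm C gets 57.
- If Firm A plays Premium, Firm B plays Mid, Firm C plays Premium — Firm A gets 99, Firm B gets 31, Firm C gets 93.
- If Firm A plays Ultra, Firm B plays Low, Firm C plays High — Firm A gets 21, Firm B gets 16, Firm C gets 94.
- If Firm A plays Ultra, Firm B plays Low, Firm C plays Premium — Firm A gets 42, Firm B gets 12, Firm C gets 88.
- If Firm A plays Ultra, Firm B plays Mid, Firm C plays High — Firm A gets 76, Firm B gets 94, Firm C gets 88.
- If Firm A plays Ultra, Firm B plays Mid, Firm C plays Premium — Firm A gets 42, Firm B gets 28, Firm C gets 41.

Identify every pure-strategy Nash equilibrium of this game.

Mark each player's best response to every combination of opponents' strategies; a profile where every player is best-responding is a pure Nash equilibrium.
Firm A against (Low, High): payoffs 96, 99, 21 → best response Premium.
Firm A against (Low, Premium): payoffs 66, 20, 42 → best response High.
Firm A against (Mid, High): payoffs 75, 14, 76 → best response Ultra.
Firm A against (Mid, Premium): payoffs 44, 99, 42 → best response Premium.
Firm B against (High, High): payoffs 62, 11 → best response Low.
Firm B against (High, Premium): payoffs 56, 49 → best response Low.
Firm B against (Premium, High): payoffs 94, 27 → best response Low.
Firm B against (Premium, Premium): payoffs 25, 31 → best response Mid.
Firm B against (Ultra, High): payoffs 16, 94 → best response Mid.
Firm B against (Ultra, Premium): payoffs 12, 28 → best response Mid.
Firm C against (High, Low): payoffs 54, 95 → best response Premium.
Firm C against (High, Mid): payoffs 76, 75 → best response High.
Firm C against (Premium, Low): payoffs 74, 81 → best response Premium.
Firm C against (Premium, Mid): payoffs 57, 93 → best response Premium.
Firm C against (Ultra, Low): payoffs 94, 88 → best response High.
Firm C against (Ultra, Mid): payoffs 88, 41 → best response High.
Mutual best responses: (High, Low, Premium); (Premium, Mid, Premium); (Ultra, Mid, High).

(High, Low, Premium), (Premium, Mid, Premium), (Ultra, Mid, High)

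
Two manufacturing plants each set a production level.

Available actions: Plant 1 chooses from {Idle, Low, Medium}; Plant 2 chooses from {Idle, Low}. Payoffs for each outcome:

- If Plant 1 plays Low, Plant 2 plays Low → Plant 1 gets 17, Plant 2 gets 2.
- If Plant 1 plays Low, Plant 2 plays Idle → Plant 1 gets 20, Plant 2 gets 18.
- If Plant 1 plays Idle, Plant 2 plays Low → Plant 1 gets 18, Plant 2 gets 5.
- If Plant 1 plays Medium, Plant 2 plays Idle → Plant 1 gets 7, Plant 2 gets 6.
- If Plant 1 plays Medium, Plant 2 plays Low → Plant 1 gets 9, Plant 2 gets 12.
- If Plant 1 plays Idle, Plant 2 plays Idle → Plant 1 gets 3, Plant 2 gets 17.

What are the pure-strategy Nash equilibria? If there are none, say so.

Pure NE: (Low, Idle)

Plant 1 against Idle: payoffs 3, 20, 7 → best response Low.
Plant 1 against Low: payoffs 18, 17, 9 → best response Idle.
Plant 2 against Idle: payoffs 17, 5 → best response Idle.
Plant 2 against Low: payoffs 18, 2 → best response Idle.
Plant 2 against Medium: payoffs 6, 12 → best response Low.
Mutual best responses: (Low, Idle).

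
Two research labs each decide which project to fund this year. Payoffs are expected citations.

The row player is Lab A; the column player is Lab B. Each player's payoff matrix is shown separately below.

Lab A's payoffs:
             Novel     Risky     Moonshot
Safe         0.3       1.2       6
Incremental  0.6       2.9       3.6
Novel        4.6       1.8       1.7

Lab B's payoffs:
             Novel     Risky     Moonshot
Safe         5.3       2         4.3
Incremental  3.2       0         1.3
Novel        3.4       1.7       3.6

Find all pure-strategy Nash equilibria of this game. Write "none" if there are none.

For each player, find the best response to each opponent profile; mutual best responses are the pure NE.
Lab A against Novel: payoffs 0.3, 0.6, 4.6 → best response Novel.
Lab A against Risky: payoffs 1.2, 2.9, 1.8 → best response Incremental.
Lab A against Moonshot: payoffs 6, 3.6, 1.7 → best response Safe.
Lab B against Safe: payoffs 5.3, 2, 4.3 → best response Novel.
Lab B against Incremental: payoffs 3.2, 0, 1.3 → best response Novel.
Lab B against Novel: payoffs 3.4, 1.7, 3.6 → best response Moonshot.
No profile is a mutual best response for all players.

No pure-strategy Nash equilibrium.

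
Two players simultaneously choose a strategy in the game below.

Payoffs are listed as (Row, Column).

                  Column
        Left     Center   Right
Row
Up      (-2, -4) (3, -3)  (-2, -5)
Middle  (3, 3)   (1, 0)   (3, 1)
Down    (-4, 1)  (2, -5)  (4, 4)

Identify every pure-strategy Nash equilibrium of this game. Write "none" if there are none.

(Up, Left): Row can switch to Middle (-2 → 3). Not NE.
(Up, Center): Row gets 3, best alternative 2; Column gets -3, best alternative -4. No profitable deviation — NE.
(Up, Right): Row can switch to Middle (-2 → 3). Not NE.
(Middle, Left): Row gets 3, best alternative -2; Column gets 3, best alternative 1. No profitable deviation — NE.
(Middle, Center): Row can switch to Up (1 → 3). Not NE.
(Middle, Right): Row can switch to Down (3 → 4). Not NE.
(Down, Left): Row can switch to Up (-4 → -2). Not NE.
(Down, Center): Row can switch to Up (2 → 3). Not NE.
(Down, Right): Row gets 4, best alternative 3; Column gets 4, best alternative 1. No profitable deviation — NE.

Pure-strategy Nash equilibria: (Up, Center) and (Middle, Left) and (Down, Right)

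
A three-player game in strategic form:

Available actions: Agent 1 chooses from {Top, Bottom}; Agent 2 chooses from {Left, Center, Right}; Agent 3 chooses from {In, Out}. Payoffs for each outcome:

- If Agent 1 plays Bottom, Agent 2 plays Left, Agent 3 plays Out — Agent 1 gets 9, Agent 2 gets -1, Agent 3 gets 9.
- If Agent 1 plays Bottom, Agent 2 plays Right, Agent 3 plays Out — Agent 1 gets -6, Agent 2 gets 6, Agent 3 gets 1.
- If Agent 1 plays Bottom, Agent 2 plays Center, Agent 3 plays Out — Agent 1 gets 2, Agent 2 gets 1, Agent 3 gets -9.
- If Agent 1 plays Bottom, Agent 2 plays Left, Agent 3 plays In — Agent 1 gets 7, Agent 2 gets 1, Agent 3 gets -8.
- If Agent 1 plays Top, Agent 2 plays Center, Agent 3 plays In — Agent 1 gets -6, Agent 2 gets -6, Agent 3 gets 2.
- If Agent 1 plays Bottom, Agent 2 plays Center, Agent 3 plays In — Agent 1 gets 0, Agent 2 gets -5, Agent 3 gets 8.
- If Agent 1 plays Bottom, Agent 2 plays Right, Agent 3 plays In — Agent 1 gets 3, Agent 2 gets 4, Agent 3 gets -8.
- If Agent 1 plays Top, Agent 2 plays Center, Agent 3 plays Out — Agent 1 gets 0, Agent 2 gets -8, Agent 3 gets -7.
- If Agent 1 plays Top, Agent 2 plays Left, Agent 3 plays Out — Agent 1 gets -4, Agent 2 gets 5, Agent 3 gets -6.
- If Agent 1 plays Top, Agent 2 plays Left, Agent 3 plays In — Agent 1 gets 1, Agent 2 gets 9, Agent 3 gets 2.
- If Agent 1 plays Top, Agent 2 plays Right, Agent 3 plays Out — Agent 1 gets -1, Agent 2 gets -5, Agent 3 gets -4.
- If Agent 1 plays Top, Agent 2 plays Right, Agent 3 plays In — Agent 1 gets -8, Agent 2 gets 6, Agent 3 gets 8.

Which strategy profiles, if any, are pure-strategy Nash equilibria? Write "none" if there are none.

(Top, Left, In): Agent 1 can switch to Bottom (1 → 7). Not NE.
(Top, Left, Out): Agent 1 can switch to Bottom (-4 → 9). Not NE.
(Top, Center, In): Agent 1 can switch to Bottom (-6 → 0). Not NE.
(Top, Center, Out): Agent 1 can switch to Bottom (0 → 2). Not NE.
(Top, Right, In): Agent 1 can switch to Bottom (-8 → 3). Not NE.
(Top, Right, Out): Agent 2 can switch to Left (-5 → 5). Not NE.
(Bottom, Left, In): Agent 2 can switch to Right (1 → 4). Not NE.
(Bottom, Left, Out): Agent 2 can switch to Center (-1 → 1). Not NE.
(Bottom, Center, In): Agent 2 can switch to Left (-5 → 1). Not NE.
(Bottom, Center, Out): Agent 2 can switch to Right (1 → 6). Not NE.
(The remaining 2 profiles each have a profitable deviation by the same check.)

This game has no pure Nash equilibrium.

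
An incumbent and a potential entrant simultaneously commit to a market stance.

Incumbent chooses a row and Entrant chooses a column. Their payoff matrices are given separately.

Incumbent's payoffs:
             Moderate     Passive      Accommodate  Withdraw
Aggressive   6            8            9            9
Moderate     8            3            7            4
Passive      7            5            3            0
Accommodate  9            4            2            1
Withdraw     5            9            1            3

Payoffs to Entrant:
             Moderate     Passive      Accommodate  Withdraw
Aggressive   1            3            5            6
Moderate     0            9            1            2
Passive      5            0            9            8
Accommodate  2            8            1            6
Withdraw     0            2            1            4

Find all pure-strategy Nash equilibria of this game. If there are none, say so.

Incumbent against Moderate: payoffs 6, 8, 7, 9, 5 → best response Accommodate.
Incumbent against Passive: payoffs 8, 3, 5, 4, 9 → best response Withdraw.
Incumbent against Accommodate: payoffs 9, 7, 3, 2, 1 → best response Aggressive.
Incumbent against Withdraw: payoffs 9, 4, 0, 1, 3 → best response Aggressive.
Entrant against Aggressive: payoffs 1, 3, 5, 6 → best response Withdraw.
Entrant against Moderate: payoffs 0, 9, 1, 2 → best response Passive.
Entrant against Passive: payoffs 5, 0, 9, 8 → best response Accommodate.
Entrant against Accommodate: payoffs 2, 8, 1, 6 → best response Passive.
Entrant against Withdraw: payoffs 0, 2, 1, 4 → best response Withdraw.
Mutual best responses: (Aggressive, Withdraw).

(Aggressive, Withdraw)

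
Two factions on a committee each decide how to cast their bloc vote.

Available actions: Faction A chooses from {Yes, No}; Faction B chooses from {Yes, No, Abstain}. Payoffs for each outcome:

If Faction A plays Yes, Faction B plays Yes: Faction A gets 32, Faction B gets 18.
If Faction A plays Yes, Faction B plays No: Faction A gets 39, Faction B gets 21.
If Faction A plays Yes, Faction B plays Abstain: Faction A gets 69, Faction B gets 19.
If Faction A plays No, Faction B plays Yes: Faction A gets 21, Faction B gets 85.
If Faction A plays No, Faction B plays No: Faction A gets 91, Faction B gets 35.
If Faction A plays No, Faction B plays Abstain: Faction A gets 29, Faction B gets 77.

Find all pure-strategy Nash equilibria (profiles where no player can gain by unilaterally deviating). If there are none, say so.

Faction A against Yes: payoffs 32, 21 → best response Yes.
Faction A against No: payoffs 39, 91 → best response No.
Faction A against Abstain: payoffs 69, 29 → best response Yes.
Faction B against Yes: payoffs 18, 21, 19 → best response No.
Faction B against No: payoffs 85, 35, 77 → best response Yes.
No profile is a mutual best response for all players.

There is no pure-strategy Nash equilibrium.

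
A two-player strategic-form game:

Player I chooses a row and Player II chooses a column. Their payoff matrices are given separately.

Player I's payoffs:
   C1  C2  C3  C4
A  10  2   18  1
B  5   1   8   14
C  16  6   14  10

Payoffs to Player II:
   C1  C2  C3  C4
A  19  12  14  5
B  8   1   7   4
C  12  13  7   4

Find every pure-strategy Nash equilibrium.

(C, C2)

Mark each player's best response to every combination of opponents' strategies; a profile where every player is best-responding is a pure Nash equilibrium.
Player I against C1: payoffs 10, 5, 16 → best response C.
Player I against C2: payoffs 2, 1, 6 → best response C.
Player I against C3: payoffs 18, 8, 14 → best response A.
Player I against C4: payoffs 1, 14, 10 → best response B.
Player II against A: payoffs 19, 12, 14, 5 → best response C1.
Player II against B: payoffs 8, 1, 7, 4 → best response C1.
Player II against C: payoffs 12, 13, 7, 4 → best response C2.
Mutual best responses: (C, C2).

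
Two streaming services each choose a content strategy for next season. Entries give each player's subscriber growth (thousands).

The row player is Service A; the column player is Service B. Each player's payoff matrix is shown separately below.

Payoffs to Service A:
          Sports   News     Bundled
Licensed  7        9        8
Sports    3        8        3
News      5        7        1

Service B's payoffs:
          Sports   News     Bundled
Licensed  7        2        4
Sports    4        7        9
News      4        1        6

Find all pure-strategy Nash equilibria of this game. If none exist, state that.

The unique pure-strategy Nash equilibrium is (Licensed, Sports).

Mark each player's best response to every combination of opponents' strategies; a profile where every player is best-responding is a pure Nash equilibrium.
Service A against Sports: payoffs 7, 3, 5 → best response Licensed.
Service A against News: payoffs 9, 8, 7 → best response Licensed.
Service A against Bundled: payoffs 8, 3, 1 → best response Licensed.
Service B against Licensed: payoffs 7, 2, 4 → best response Sports.
Service B against Sports: payoffs 4, 7, 9 → best response Bundled.
Service B against News: payoffs 4, 1, 6 → best response Bundled.
Mutual best responses: (Licensed, Sports).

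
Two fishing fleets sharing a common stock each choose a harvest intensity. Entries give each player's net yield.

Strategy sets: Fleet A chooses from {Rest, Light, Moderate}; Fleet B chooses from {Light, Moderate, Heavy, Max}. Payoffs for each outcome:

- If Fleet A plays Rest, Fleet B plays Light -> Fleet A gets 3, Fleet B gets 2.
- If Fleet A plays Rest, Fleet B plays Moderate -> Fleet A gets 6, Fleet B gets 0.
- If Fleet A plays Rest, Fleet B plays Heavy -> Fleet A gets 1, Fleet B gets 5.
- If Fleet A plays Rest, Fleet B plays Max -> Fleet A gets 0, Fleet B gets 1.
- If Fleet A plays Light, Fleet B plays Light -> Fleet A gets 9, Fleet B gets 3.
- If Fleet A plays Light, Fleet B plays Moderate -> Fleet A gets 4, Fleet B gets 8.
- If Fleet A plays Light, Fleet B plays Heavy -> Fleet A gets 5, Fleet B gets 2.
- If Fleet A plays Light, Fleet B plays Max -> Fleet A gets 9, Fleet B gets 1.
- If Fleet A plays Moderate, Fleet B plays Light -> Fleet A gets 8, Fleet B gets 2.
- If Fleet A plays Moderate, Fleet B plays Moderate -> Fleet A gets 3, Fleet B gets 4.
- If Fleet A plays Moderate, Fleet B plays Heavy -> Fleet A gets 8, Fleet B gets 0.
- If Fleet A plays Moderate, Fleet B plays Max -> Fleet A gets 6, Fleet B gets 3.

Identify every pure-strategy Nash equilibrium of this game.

This game has no pure Nash equilibrium.

Fleet A against Light: payoffs 3, 9, 8 → best response Light.
Fleet A against Moderate: payoffs 6, 4, 3 → best response Rest.
Fleet A against Heavy: payoffs 1, 5, 8 → best response Moderate.
Fleet A against Max: payoffs 0, 9, 6 → best response Light.
Fleet B against Rest: payoffs 2, 0, 5, 1 → best response Heavy.
Fleet B against Light: payoffs 3, 8, 2, 1 → best response Moderate.
Fleet B against Moderate: payoffs 2, 4, 0, 3 → best response Moderate.
No profile is a mutual best response for all players.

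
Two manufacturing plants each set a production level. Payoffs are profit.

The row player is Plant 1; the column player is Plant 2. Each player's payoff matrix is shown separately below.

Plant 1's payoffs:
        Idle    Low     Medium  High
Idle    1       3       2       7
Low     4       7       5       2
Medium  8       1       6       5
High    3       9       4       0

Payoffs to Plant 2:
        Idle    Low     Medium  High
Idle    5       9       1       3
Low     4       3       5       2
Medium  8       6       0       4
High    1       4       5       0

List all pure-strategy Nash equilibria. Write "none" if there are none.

(Medium, Idle)

(Idle, Idle): Plant 1 can switch to Low (1 → 4). Not NE.
(Idle, Low): Plant 1 can switch to Low (3 → 7). Not NE.
(Idle, Medium): Plant 1 can switch to Low (2 → 5). Not NE.
(Idle, High): Plant 2 can switch to Idle (3 → 5). Not NE.
(Low, Idle): Plant 1 can switch to Medium (4 → 8). Not NE.
(Low, Low): Plant 1 can switch to High (7 → 9). Not NE.
(Low, Medium): Plant 1 can switch to Medium (5 → 6). Not NE.
(Low, High): Plant 1 can switch to Idle (2 → 7). Not NE.
(Medium, Idle): Plant 1 gets 8, best alternative 4; Plant 2 gets 8, best alternative 6. No profitable deviation — NE.
(The remaining 7 profiles each have a profitable deviation by the same check.)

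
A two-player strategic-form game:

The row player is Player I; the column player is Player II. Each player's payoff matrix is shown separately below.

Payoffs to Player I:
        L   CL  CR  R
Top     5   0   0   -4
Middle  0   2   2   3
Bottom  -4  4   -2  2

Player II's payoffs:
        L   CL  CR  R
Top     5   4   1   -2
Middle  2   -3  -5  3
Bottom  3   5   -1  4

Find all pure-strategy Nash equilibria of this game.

Player I against L: payoffs 5, 0, -4 → best response Top.
Player I against CL: payoffs 0, 2, 4 → best response Bottom.
Player I against CR: payoffs 0, 2, -2 → best response Middle.
Player I against R: payoffs -4, 3, 2 → best response Middle.
Player II against Top: payoffs 5, 4, 1, -2 → best response L.
Player II against Middle: payoffs 2, -3, -5, 3 → best response R.
Player II against Bottom: payoffs 3, 5, -1, 4 → best response CL.
Mutual best responses: (Top, L); (Middle, R); (Bottom, CL).

Pure-strategy Nash equilibria: (Top, L), (Middle, R), (Bottom, CL)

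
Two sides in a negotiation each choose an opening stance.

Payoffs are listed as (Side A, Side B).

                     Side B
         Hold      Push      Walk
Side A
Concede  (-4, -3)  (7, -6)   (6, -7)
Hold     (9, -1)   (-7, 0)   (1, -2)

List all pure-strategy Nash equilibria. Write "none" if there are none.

none

Side A against Hold: payoffs -4, 9 → best response Hold.
Side A against Push: payoffs 7, -7 → best response Concede.
Side A against Walk: payoffs 6, 1 → best response Concede.
Side B against Concede: payoffs -3, -6, -7 → best response Hold.
Side B against Hold: payoffs -1, 0, -2 → best response Push.
No profile is a mutual best response for all players.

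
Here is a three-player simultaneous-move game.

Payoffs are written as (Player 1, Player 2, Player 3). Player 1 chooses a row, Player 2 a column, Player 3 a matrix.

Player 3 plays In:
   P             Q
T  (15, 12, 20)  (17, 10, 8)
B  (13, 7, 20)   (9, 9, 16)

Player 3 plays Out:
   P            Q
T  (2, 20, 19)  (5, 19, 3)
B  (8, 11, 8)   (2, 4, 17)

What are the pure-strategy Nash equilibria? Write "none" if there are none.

The unique pure-strategy Nash equilibrium is (T, P, In).

For each player, find the best response to each opponent profile; mutual best responses are the pure NE.
Player 1 against (P, In): payoffs 15, 13 → best response T.
Player 1 against (P, Out): payoffs 2, 8 → best response B.
Player 1 against (Q, In): payoffs 17, 9 → best response T.
Player 1 against (Q, Out): payoffs 5, 2 → best response T.
Player 2 against (T, In): payoffs 12, 10 → best response P.
Player 2 against (T, Out): payoffs 20, 19 → best response P.
Player 2 against (B, In): payoffs 7, 9 → best response Q.
Player 2 against (B, Out): payoffs 11, 4 → best response P.
Player 3 against (T, P): payoffs 20, 19 → best response In.
Player 3 against (T, Q): payoffs 8, 3 → best response In.
Player 3 against (B, P): payoffs 20, 8 → best response In.
Player 3 against (B, Q): payoffs 16, 17 → best response Out.
Mutual best responses: (T, P, In).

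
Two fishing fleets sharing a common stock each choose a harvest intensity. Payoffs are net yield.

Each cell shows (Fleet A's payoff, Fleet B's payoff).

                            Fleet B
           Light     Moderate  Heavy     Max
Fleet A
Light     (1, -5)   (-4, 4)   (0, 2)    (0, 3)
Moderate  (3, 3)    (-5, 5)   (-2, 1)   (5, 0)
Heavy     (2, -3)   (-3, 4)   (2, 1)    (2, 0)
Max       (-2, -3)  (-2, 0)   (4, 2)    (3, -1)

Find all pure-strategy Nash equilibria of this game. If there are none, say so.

Mark each player's best response to every combination of opponents' strategies; a profile where every player is best-responding is a pure Nash equilibrium.
Fleet A against Light: payoffs 1, 3, 2, -2 → best response Moderate.
Fleet A against Moderate: payoffs -4, -5, -3, -2 → best response Max.
Fleet A against Heavy: payoffs 0, -2, 2, 4 → best response Max.
Fleet A against Max: payoffs 0, 5, 2, 3 → best response Moderate.
Fleet B against Light: payoffs -5, 4, 2, 3 → best response Moderate.
Fleet B against Moderate: payoffs 3, 5, 1, 0 → best response Moderate.
Fleet B against Heavy: payoffs -3, 4, 1, 0 → best response Moderate.
Fleet B against Max: payoffs -3, 0, 2, -1 → best response Heavy.
Mutual best responses: (Max, Heavy).

The unique pure-strategy Nash equilibrium is (Max, Heavy).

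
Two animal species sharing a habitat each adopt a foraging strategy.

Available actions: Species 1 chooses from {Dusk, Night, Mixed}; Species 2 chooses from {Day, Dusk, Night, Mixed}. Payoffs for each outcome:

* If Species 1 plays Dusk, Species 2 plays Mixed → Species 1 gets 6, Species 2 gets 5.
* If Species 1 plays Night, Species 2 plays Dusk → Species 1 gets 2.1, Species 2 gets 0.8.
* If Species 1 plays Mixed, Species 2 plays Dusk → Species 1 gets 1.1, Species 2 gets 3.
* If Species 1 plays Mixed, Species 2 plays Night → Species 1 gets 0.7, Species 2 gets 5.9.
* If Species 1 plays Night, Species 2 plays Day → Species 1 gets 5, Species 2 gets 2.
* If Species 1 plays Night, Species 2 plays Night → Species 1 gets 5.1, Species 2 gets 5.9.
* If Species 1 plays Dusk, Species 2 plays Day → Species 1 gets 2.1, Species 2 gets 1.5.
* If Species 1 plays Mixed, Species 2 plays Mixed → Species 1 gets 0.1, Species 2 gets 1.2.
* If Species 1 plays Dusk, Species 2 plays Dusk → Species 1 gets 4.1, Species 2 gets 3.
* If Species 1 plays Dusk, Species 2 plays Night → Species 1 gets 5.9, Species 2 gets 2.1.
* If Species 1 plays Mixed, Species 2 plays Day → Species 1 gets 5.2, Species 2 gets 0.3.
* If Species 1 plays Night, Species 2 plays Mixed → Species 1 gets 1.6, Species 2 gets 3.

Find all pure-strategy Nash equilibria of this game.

Mark each player's best response to every combination of opponents' strategies; a profile where every player is best-responding is a pure Nash equilibrium.
Species 1 against Day: payoffs 2.1, 5, 5.2 → best response Mixed.
Species 1 against Dusk: payoffs 4.1, 2.1, 1.1 → best response Dusk.
Species 1 against Night: payoffs 5.9, 5.1, 0.7 → best response Dusk.
Species 1 against Mixed: payoffs 6, 1.6, 0.1 → best response Dusk.
Species 2 against Dusk: payoffs 1.5, 3, 2.1, 5 → best response Mixed.
Species 2 against Night: payoffs 2, 0.8, 5.9, 3 → best response Night.
Species 2 against Mixed: payoffs 0.3, 3, 5.9, 1.2 → best response Night.
Mutual best responses: (Dusk, Mixed).

The unique pure-strategy Nash equilibrium is (Dusk, Mixed).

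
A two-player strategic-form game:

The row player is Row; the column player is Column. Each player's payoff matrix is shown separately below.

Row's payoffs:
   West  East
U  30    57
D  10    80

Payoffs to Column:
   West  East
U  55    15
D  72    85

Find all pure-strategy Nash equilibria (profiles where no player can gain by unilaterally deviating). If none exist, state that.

(U, West) and (D, East)

(U, West): Row gets 30, best alternative 10; Column gets 55, best alternative 15. No profitable deviation — NE.
(U, East): Row can switch to D (57 → 80). Not NE.
(D, West): Row can switch to U (10 → 30). Not NE.
(D, East): Row gets 80, best alternative 57; Column gets 85, best alternative 72. No profitable deviation — NE.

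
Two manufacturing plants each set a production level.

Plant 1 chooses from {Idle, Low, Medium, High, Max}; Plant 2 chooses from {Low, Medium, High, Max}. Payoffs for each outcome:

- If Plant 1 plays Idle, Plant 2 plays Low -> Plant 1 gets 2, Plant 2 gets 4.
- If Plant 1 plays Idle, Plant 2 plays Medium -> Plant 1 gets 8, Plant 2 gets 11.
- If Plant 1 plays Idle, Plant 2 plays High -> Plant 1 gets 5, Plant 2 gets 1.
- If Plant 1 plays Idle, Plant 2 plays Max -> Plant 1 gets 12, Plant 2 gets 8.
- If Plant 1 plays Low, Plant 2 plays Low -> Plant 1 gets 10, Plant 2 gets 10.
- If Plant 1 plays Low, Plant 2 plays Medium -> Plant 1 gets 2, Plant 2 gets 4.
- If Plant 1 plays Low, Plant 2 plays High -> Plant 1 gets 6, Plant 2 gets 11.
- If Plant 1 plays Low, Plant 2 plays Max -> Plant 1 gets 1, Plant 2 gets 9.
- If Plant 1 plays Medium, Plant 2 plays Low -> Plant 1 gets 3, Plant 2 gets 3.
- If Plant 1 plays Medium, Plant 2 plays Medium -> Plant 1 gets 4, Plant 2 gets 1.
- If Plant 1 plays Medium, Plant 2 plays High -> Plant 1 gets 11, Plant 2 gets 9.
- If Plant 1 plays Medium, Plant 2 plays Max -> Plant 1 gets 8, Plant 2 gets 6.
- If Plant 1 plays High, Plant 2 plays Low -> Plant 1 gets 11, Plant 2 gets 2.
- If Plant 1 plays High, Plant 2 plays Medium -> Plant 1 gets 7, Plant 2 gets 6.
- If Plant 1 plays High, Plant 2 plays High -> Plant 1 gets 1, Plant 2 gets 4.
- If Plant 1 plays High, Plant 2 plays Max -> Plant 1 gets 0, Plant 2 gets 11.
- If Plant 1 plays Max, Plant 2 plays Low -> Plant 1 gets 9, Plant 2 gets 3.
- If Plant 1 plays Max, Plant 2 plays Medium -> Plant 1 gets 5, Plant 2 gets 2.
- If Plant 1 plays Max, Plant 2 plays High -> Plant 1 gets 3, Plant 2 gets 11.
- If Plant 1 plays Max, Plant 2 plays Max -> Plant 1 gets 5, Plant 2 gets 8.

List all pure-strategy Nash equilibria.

Pure-strategy Nash equilibria: (Idle, Medium); (Medium, High)

(Idle, Low): Plant 1 can switch to Low (2 → 10). Not NE.
(Idle, Medium): Plant 1 gets 8, best alternative 7; Plant 2 gets 11, best alternative 8. No profitable deviation — NE.
(Idle, High): Plant 1 can switch to Low (5 → 6). Not NE.
(Idle, Max): Plant 2 can switch to Medium (8 → 11). Not NE.
(Low, Low): Plant 1 can switch to High (10 → 11). Not NE.
(Low, Medium): Plant 1 can switch to Idle (2 → 8). Not NE.
(Low, High): Plant 1 can switch to Medium (6 → 11). Not NE.
(Low, Max): Plant 1 can switch to Idle (1 → 12). Not NE.
(Medium, Low): Plant 1 can switch to Low (3 → 10). Not NE.
(Medium, Medium): Plant 1 can switch to Idle (4 → 8). Not NE.
(Medium, High): Plant 1 gets 11, best alternative 6; Plant 2 gets 9, best alternative 6. No profitable deviation — NE.
(Medium, Max): Plant 1 can switch to Idle (8 → 12). Not NE.
(High, Low): Plant 2 can switch to Medium (2 → 6). Not NE.
(High, Medium): Plant 1 can switch to Idle (7 → 8). Not NE.
(The remaining 6 profiles each have a profitable deviation by the same check.)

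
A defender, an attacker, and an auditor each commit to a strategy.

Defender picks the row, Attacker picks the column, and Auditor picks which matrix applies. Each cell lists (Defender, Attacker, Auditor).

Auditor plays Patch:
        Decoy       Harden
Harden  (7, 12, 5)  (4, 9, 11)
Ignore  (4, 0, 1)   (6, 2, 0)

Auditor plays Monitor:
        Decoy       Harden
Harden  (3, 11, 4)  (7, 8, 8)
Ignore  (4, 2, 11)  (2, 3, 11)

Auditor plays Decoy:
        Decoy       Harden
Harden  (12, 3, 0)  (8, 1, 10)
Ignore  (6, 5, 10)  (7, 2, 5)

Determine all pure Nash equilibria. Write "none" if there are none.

(Harden, Decoy, Patch)

For each player, find the best response to each opponent profile; mutual best responses are the pure NE.
Defender against (Decoy, Patch): payoffs 7, 4 → best response Harden.
Defender against (Decoy, Monitor): payoffs 3, 4 → best response Ignore.
Defender against (Decoy, Decoy): payoffs 12, 6 → best response Harden.
Defender against (Harden, Patch): payoffs 4, 6 → best response Ignore.
Defender against (Harden, Monitor): payoffs 7, 2 → best response Harden.
Defender against (Harden, Decoy): payoffs 8, 7 → best response Harden.
Attacker against (Harden, Patch): payoffs 12, 9 → best response Decoy.
Attacker against (Harden, Monitor): payoffs 11, 8 → best response Decoy.
Attacker against (Harden, Decoy): payoffs 3, 1 → best response Decoy.
Attacker against (Ignore, Patch): payoffs 0, 2 → best response Harden.
Attacker against (Ignore, Monitor): payoffs 2, 3 → best response Harden.
Attacker against (Ignore, Decoy): payoffs 5, 2 → best response Decoy.
Auditor against (Harden, Decoy): payoffs 5, 4, 0 → best response Patch.
Auditor against (Harden, Harden): payoffs 11, 8, 10 → best response Patch.
Auditor against (Ignore, Decoy): payoffs 1, 11, 10 → best response Monitor.
Auditor against (Ignore, Harden): payoffs 0, 11, 5 → best response Monitor.
Mutual best responses: (Harden, Decoy, Patch).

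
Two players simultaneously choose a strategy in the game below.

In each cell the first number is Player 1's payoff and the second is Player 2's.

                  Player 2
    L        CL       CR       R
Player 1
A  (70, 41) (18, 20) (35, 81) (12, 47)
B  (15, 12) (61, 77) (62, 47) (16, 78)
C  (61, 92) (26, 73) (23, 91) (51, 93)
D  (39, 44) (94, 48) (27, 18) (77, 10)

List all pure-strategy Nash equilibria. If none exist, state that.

Mark each player's best response to every combination of opponents' strategies; a profile where every player is best-responding is a pure Nash equilibrium.
Player 1 against L: payoffs 70, 15, 61, 39 → best response A.
Player 1 against CL: payoffs 18, 61, 26, 94 → best response D.
Player 1 against CR: payoffs 35, 62, 23, 27 → best response B.
Player 1 against R: payoffs 12, 16, 51, 77 → best response D.
Player 2 against A: payoffs 41, 20, 81, 47 → best response CR.
Player 2 against B: payoffs 12, 77, 47, 78 → best response R.
Player 2 against C: payoffs 92, 73, 91, 93 → best response R.
Player 2 against D: payoffs 44, 48, 18, 10 → best response CL.
Mutual best responses: (D, CL).

Pure NE: (D, CL)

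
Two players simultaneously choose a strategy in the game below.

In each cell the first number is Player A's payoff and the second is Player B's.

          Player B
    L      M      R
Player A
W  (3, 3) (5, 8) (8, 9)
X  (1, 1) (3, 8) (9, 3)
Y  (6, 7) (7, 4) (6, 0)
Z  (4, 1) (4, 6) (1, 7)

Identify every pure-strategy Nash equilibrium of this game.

Player A against L: payoffs 3, 1, 6, 4 → best response Y.
Player A against M: payoffs 5, 3, 7, 4 → best response Y.
Player A against R: payoffs 8, 9, 6, 1 → best response X.
Player B against W: payoffs 3, 8, 9 → best response R.
Player B against X: payoffs 1, 8, 3 → best response M.
Player B against Y: payoffs 7, 4, 0 → best response L.
Player B against Z: payoffs 1, 6, 7 → best response R.
Mutual best responses: (Y, L).

Pure NE: (Y, L)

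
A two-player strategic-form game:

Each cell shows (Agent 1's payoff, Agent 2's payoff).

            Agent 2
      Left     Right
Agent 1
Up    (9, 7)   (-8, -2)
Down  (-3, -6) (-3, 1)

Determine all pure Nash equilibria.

(Up, Left), (Down, Right)

Agent 1 against Left: payoffs 9, -3 → best response Up.
Agent 1 against Right: payoffs -8, -3 → best response Down.
Agent 2 against Up: payoffs 7, -2 → best response Left.
Agent 2 against Down: payoffs -6, 1 → best response Right.
Mutual best responses: (Up, Left); (Down, Right).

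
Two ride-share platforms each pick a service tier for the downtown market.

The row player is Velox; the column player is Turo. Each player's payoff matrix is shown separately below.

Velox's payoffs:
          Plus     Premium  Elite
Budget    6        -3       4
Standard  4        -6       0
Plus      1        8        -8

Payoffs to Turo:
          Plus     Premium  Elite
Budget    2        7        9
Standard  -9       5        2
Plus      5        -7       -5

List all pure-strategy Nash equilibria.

Pure NE: (Budget, Elite)

For each player, find the best response to each opponent profile; mutual best responses are the pure NE.
Velox against Plus: payoffs 6, 4, 1 → best response Budget.
Velox against Premium: payoffs -3, -6, 8 → best response Plus.
Velox against Elite: payoffs 4, 0, -8 → best response Budget.
Turo against Budget: payoffs 2, 7, 9 → best response Elite.
Turo against Standard: payoffs -9, 5, 2 → best response Premium.
Turo against Plus: payoffs 5, -7, -5 → best response Plus.
Mutual best responses: (Budget, Elite).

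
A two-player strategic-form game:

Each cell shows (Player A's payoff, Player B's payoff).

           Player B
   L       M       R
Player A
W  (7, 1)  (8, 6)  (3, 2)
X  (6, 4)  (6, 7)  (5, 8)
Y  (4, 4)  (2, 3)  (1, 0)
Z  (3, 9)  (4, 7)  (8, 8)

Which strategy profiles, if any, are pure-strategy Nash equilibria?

Pure NE: (W, M)

Player A against L: payoffs 7, 6, 4, 3 → best response W.
Player A against M: payoffs 8, 6, 2, 4 → best response W.
Player A against R: payoffs 3, 5, 1, 8 → best response Z.
Player B against W: payoffs 1, 6, 2 → best response M.
Player B against X: payoffs 4, 7, 8 → best response R.
Player B against Y: payoffs 4, 3, 0 → best response L.
Player B against Z: payoffs 9, 7, 8 → best response L.
Mutual best responses: (W, M).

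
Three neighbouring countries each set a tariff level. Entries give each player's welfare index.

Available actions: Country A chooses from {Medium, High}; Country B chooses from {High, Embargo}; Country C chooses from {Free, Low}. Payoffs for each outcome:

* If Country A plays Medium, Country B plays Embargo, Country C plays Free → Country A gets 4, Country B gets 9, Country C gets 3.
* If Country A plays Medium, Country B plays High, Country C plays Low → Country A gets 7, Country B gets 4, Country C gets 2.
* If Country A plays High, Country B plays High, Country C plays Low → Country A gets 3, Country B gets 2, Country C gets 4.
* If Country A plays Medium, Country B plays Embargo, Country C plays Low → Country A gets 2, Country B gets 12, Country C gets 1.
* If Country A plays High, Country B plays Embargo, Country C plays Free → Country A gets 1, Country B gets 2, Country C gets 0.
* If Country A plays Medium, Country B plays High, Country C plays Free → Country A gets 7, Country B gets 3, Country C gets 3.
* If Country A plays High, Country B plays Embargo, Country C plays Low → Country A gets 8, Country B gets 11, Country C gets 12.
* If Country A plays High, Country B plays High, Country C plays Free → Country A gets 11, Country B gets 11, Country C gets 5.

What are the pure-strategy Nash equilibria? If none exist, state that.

Check each profile: it is a Nash equilibrium iff no player can strictly gain by switching unilaterally.
(Medium, High, Free): Country A can switch to High (7 → 11). Not NE.
(Medium, High, Low): Country B can switch to Embargo (4 → 12). Not NE.
(Medium, Embargo, Free): Country A gets 4, best alternative 1; Country B gets 9, best alternative 3; Country C gets 3, best alternative 1. No profitable deviation — NE.
(Medium, Embargo, Low): Country A can switch to High (2 → 8). Not NE.
(High, High, Free): Country A gets 11, best alternative 7; Country B gets 11, best alternative 2; Country C gets 5, best alternative 4. No profitable deviation — NE.
(High, High, Low): Country A can switch to Medium (3 → 7). Not NE.
(High, Embargo, Free): Country A can switch to Medium (1 → 4). Not NE.
(High, Embargo, Low): Country A gets 8, best alternative 2; Country B gets 11, best alternative 2; Country C gets 12, best alternative 0. No profitable deviation — NE.

Pure-strategy Nash equilibria: (Medium, Embargo, Free) and (High, High, Free) and (High, Embargo, Low)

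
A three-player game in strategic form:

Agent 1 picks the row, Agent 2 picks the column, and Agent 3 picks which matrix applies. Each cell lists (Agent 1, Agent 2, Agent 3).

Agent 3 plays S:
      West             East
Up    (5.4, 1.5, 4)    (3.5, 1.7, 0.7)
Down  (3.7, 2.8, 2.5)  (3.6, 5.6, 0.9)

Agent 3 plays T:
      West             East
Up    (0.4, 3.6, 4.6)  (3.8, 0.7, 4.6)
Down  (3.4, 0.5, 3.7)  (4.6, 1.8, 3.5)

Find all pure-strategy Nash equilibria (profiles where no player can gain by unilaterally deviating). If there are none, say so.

The unique pure-strategy Nash equilibrium is (Down, East, T).

Agent 1 against (West, S): payoffs 5.4, 3.7 → best response Up.
Agent 1 against (West, T): payoffs 0.4, 3.4 → best response Down.
Agent 1 against (East, S): payoffs 3.5, 3.6 → best response Down.
Agent 1 against (East, T): payoffs 3.8, 4.6 → best response Down.
Agent 2 against (Up, S): payoffs 1.5, 1.7 → best response East.
Agent 2 against (Up, T): payoffs 3.6, 0.7 → best response West.
Agent 2 against (Down, S): payoffs 2.8, 5.6 → best response East.
Agent 2 against (Down, T): payoffs 0.5, 1.8 → best response East.
Agent 3 against (Up, West): payoffs 4, 4.6 → best response T.
Agent 3 against (Up, East): payoffs 0.7, 4.6 → best response T.
Agent 3 against (Down, West): payoffs 2.5, 3.7 → best response T.
Agent 3 against (Down, East): payoffs 0.9, 3.5 → best response T.
Mutual best responses: (Down, East, T).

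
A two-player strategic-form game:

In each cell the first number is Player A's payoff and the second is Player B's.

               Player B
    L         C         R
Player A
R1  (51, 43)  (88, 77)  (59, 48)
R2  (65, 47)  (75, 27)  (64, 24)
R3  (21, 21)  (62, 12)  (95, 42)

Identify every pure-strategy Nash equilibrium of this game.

The pure Nash equilibria are (R1, C); (R2, L); (R3, R).

Player A against L: payoffs 51, 65, 21 → best response R2.
Player A against C: payoffs 88, 75, 62 → best response R1.
Player A against R: payoffs 59, 64, 95 → best response R3.
Player B against R1: payoffs 43, 77, 48 → best response C.
Player B against R2: payoffs 47, 27, 24 → best response L.
Player B against R3: payoffs 21, 12, 42 → best response R.
Mutual best responses: (R1, C); (R2, L); (R3, R).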